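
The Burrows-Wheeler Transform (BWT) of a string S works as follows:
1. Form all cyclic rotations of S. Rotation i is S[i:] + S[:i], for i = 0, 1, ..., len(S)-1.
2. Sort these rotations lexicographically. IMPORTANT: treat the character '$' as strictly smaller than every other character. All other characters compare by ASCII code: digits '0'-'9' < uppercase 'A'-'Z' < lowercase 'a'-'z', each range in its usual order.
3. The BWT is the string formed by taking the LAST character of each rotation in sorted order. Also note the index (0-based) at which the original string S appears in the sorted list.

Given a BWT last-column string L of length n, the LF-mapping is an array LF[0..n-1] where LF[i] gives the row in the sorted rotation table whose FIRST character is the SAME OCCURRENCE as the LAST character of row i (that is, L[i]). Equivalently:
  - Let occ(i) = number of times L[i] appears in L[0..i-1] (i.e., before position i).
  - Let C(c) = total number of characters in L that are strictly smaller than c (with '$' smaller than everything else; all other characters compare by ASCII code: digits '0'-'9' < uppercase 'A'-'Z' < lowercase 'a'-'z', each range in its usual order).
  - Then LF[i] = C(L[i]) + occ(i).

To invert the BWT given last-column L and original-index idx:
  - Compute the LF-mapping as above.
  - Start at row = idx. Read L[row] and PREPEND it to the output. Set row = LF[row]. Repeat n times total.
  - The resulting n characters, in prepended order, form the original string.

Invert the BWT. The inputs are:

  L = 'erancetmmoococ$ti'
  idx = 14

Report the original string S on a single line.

Answer: raccooncommittee$

Derivation:
LF mapping: 5 14 1 10 2 6 15 8 9 11 12 3 13 4 0 16 7
Walk LF starting at row 14, prepending L[row]:
  step 1: row=14, L[14]='$', prepend. Next row=LF[14]=0
  step 2: row=0, L[0]='e', prepend. Next row=LF[0]=5
  step 3: row=5, L[5]='e', prepend. Next row=LF[5]=6
  step 4: row=6, L[6]='t', prepend. Next row=LF[6]=15
  step 5: row=15, L[15]='t', prepend. Next row=LF[15]=16
  step 6: row=16, L[16]='i', prepend. Next row=LF[16]=7
  step 7: row=7, L[7]='m', prepend. Next row=LF[7]=8
  step 8: row=8, L[8]='m', prepend. Next row=LF[8]=9
  step 9: row=9, L[9]='o', prepend. Next row=LF[9]=11
  step 10: row=11, L[11]='c', prepend. Next row=LF[11]=3
  step 11: row=3, L[3]='n', prepend. Next row=LF[3]=10
  step 12: row=10, L[10]='o', prepend. Next row=LF[10]=12
  step 13: row=12, L[12]='o', prepend. Next row=LF[12]=13
  step 14: row=13, L[13]='c', prepend. Next row=LF[13]=4
  step 15: row=4, L[4]='c', prepend. Next row=LF[4]=2
  step 16: row=2, L[2]='a', prepend. Next row=LF[2]=1
  step 17: row=1, L[1]='r', prepend. Next row=LF[1]=14
Reversed output: raccooncommittee$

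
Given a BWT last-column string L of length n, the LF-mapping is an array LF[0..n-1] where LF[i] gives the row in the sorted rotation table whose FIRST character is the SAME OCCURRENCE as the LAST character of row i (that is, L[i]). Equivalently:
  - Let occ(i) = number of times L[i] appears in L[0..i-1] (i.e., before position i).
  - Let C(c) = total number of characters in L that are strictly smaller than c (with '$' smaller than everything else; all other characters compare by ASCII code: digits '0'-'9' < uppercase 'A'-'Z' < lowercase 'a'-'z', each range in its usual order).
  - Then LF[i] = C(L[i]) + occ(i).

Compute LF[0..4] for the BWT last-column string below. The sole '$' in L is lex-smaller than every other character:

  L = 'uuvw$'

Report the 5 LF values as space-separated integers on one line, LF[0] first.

Answer: 1 2 3 4 0

Derivation:
Char counts: '$':1, 'u':2, 'v':1, 'w':1
C (first-col start): C('$')=0, C('u')=1, C('v')=3, C('w')=4
L[0]='u': occ=0, LF[0]=C('u')+0=1+0=1
L[1]='u': occ=1, LF[1]=C('u')+1=1+1=2
L[2]='v': occ=0, LF[2]=C('v')+0=3+0=3
L[3]='w': occ=0, LF[3]=C('w')+0=4+0=4
L[4]='$': occ=0, LF[4]=C('$')+0=0+0=0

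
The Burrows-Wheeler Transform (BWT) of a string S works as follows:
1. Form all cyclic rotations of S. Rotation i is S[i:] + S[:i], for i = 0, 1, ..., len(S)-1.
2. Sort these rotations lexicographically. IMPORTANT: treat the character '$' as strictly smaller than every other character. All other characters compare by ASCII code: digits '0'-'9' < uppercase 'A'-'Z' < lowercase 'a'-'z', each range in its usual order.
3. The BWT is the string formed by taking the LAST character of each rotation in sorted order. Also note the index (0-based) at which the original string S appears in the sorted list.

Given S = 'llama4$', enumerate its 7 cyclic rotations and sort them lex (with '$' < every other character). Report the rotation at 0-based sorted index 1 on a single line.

Answer: 4$llama

Derivation:
All 7 rotations (rotation i = S[i:]+S[:i]):
  rot[0] = llama4$
  rot[1] = lama4$l
  rot[2] = ama4$ll
  rot[3] = ma4$lla
  rot[4] = a4$llam
  rot[5] = 4$llama
  rot[6] = $llama4
Sorted (with $ < everything):
  sorted[0] = $llama4
  sorted[1] = 4$llama
  sorted[2] = a4$llam
  sorted[3] = ama4$ll
  sorted[4] = lama4$l
  sorted[5] = llama4$
  sorted[6] = ma4$lla
sorted[1] = 4$llama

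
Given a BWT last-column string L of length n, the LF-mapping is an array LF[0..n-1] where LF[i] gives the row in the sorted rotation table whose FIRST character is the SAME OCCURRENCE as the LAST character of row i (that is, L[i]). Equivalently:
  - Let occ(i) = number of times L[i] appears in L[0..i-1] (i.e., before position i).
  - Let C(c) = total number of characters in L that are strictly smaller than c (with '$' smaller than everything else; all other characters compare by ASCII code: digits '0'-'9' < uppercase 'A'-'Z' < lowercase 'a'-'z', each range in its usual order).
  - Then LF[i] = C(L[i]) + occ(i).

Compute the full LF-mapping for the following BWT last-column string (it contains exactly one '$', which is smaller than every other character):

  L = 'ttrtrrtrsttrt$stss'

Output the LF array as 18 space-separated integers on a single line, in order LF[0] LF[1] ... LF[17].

Char counts: '$':1, 'r':5, 's':4, 't':8
C (first-col start): C('$')=0, C('r')=1, C('s')=6, C('t')=10
L[0]='t': occ=0, LF[0]=C('t')+0=10+0=10
L[1]='t': occ=1, LF[1]=C('t')+1=10+1=11
L[2]='r': occ=0, LF[2]=C('r')+0=1+0=1
L[3]='t': occ=2, LF[3]=C('t')+2=10+2=12
L[4]='r': occ=1, LF[4]=C('r')+1=1+1=2
L[5]='r': occ=2, LF[5]=C('r')+2=1+2=3
L[6]='t': occ=3, LF[6]=C('t')+3=10+3=13
L[7]='r': occ=3, LF[7]=C('r')+3=1+3=4
L[8]='s': occ=0, LF[8]=C('s')+0=6+0=6
L[9]='t': occ=4, LF[9]=C('t')+4=10+4=14
L[10]='t': occ=5, LF[10]=C('t')+5=10+5=15
L[11]='r': occ=4, LF[11]=C('r')+4=1+4=5
L[12]='t': occ=6, LF[12]=C('t')+6=10+6=16
L[13]='$': occ=0, LF[13]=C('$')+0=0+0=0
L[14]='s': occ=1, LF[14]=C('s')+1=6+1=7
L[15]='t': occ=7, LF[15]=C('t')+7=10+7=17
L[16]='s': occ=2, LF[16]=C('s')+2=6+2=8
L[17]='s': occ=3, LF[17]=C('s')+3=6+3=9

Answer: 10 11 1 12 2 3 13 4 6 14 15 5 16 0 7 17 8 9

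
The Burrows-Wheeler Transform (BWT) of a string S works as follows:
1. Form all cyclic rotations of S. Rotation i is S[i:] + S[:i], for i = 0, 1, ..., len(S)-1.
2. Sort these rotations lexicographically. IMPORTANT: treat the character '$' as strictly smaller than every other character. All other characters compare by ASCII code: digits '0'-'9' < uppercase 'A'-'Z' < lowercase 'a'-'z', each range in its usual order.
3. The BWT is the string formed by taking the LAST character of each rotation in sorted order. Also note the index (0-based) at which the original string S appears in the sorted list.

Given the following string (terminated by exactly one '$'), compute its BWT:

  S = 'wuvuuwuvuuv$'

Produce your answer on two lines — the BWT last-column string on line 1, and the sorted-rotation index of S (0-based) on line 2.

All 12 rotations (rotation i = S[i:]+S[:i]):
  rot[0] = wuvuuwuvuuv$
  rot[1] = uvuuwuvuuv$w
  rot[2] = vuuwuvuuv$wu
  rot[3] = uuwuvuuv$wuv
  rot[4] = uwuvuuv$wuvu
  rot[5] = wuvuuv$wuvuu
  rot[6] = uvuuv$wuvuuw
  rot[7] = vuuv$wuvuuwu
  rot[8] = uuv$wuvuuwuv
  rot[9] = uv$wuvuuwuvu
  rot[10] = v$wuvuuwuvuu
  rot[11] = $wuvuuwuvuuv
Sorted (with $ < everything):
  sorted[0] = $wuvuuwuvuuv  (last char: 'v')
  sorted[1] = uuv$wuvuuwuv  (last char: 'v')
  sorted[2] = uuwuvuuv$wuv  (last char: 'v')
  sorted[3] = uv$wuvuuwuvu  (last char: 'u')
  sorted[4] = uvuuv$wuvuuw  (last char: 'w')
  sorted[5] = uvuuwuvuuv$w  (last char: 'w')
  sorted[6] = uwuvuuv$wuvu  (last char: 'u')
  sorted[7] = v$wuvuuwuvuu  (last char: 'u')
  sorted[8] = vuuv$wuvuuwu  (last char: 'u')
  sorted[9] = vuuwuvuuv$wu  (last char: 'u')
  sorted[10] = wuvuuv$wuvuu  (last char: 'u')
  sorted[11] = wuvuuwuvuuv$  (last char: '$')
Last column: vvvuwwuuuuu$
Original string S is at sorted index 11

Answer: vvvuwwuuuuu$
11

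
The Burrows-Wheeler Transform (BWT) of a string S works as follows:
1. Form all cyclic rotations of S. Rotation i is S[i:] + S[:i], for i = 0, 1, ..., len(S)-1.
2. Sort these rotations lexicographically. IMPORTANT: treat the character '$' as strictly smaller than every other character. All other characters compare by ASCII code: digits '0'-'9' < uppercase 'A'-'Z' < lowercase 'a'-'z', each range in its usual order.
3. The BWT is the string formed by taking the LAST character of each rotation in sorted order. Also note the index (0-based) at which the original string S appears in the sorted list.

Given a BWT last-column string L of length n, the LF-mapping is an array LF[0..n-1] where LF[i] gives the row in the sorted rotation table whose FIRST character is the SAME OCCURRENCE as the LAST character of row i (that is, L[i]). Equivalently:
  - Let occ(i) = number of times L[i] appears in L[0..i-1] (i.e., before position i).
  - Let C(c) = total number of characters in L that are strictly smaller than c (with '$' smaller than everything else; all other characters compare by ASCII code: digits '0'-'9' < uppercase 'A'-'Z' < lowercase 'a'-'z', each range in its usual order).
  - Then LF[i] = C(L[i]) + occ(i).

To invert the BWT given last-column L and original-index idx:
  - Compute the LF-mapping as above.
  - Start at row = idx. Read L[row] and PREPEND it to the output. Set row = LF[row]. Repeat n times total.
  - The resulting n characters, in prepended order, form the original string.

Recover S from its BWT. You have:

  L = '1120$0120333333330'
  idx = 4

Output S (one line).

LF mapping: 5 6 8 1 0 2 7 9 3 10 11 12 13 14 15 16 17 4
Walk LF starting at row 4, prepending L[row]:
  step 1: row=4, L[4]='$', prepend. Next row=LF[4]=0
  step 2: row=0, L[0]='1', prepend. Next row=LF[0]=5
  step 3: row=5, L[5]='0', prepend. Next row=LF[5]=2
  step 4: row=2, L[2]='2', prepend. Next row=LF[2]=8
  step 5: row=8, L[8]='0', prepend. Next row=LF[8]=3
  step 6: row=3, L[3]='0', prepend. Next row=LF[3]=1
  step 7: row=1, L[1]='1', prepend. Next row=LF[1]=6
  step 8: row=6, L[6]='1', prepend. Next row=LF[6]=7
  step 9: row=7, L[7]='2', prepend. Next row=LF[7]=9
  step 10: row=9, L[9]='3', prepend. Next row=LF[9]=10
  step 11: row=10, L[10]='3', prepend. Next row=LF[10]=11
  step 12: row=11, L[11]='3', prepend. Next row=LF[11]=12
  step 13: row=12, L[12]='3', prepend. Next row=LF[12]=13
  step 14: row=13, L[13]='3', prepend. Next row=LF[13]=14
  step 15: row=14, L[14]='3', prepend. Next row=LF[14]=15
  step 16: row=15, L[15]='3', prepend. Next row=LF[15]=16
  step 17: row=16, L[16]='3', prepend. Next row=LF[16]=17
  step 18: row=17, L[17]='0', prepend. Next row=LF[17]=4
Reversed output: 03333333321100201$

Answer: 03333333321100201$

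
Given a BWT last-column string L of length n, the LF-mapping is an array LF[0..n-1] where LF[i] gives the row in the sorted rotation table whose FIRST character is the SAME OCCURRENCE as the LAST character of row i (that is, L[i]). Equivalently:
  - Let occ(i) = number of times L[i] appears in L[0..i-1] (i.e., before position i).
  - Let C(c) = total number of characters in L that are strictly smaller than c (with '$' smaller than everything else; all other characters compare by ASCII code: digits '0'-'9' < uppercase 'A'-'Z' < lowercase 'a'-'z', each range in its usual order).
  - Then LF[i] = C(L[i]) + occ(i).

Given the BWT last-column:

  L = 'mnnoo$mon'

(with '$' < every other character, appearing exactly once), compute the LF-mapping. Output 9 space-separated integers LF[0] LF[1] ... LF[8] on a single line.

Answer: 1 3 4 6 7 0 2 8 5

Derivation:
Char counts: '$':1, 'm':2, 'n':3, 'o':3
C (first-col start): C('$')=0, C('m')=1, C('n')=3, C('o')=6
L[0]='m': occ=0, LF[0]=C('m')+0=1+0=1
L[1]='n': occ=0, LF[1]=C('n')+0=3+0=3
L[2]='n': occ=1, LF[2]=C('n')+1=3+1=4
L[3]='o': occ=0, LF[3]=C('o')+0=6+0=6
L[4]='o': occ=1, LF[4]=C('o')+1=6+1=7
L[5]='$': occ=0, LF[5]=C('$')+0=0+0=0
L[6]='m': occ=1, LF[6]=C('m')+1=1+1=2
L[7]='o': occ=2, LF[7]=C('o')+2=6+2=8
L[8]='n': occ=2, LF[8]=C('n')+2=3+2=5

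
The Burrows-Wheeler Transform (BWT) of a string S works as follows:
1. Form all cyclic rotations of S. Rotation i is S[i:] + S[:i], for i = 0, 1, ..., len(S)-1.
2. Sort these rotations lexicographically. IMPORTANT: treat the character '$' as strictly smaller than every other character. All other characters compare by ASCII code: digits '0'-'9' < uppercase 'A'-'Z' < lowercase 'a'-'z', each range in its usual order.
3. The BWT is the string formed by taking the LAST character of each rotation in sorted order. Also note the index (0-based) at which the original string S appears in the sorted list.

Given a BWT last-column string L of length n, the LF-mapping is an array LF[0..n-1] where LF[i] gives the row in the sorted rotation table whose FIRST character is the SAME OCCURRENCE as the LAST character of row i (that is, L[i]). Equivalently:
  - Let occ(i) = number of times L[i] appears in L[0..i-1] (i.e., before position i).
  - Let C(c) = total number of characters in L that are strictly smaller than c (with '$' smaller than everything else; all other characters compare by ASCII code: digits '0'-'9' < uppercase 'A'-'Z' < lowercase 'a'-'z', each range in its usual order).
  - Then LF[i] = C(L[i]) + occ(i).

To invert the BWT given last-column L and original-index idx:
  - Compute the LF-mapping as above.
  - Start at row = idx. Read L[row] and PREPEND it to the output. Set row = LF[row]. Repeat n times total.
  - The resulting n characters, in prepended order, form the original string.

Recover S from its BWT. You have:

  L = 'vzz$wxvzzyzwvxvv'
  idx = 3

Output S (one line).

LF mapping: 1 11 12 0 6 8 2 13 14 10 15 7 3 9 4 5
Walk LF starting at row 3, prepending L[row]:
  step 1: row=3, L[3]='$', prepend. Next row=LF[3]=0
  step 2: row=0, L[0]='v', prepend. Next row=LF[0]=1
  step 3: row=1, L[1]='z', prepend. Next row=LF[1]=11
  step 4: row=11, L[11]='w', prepend. Next row=LF[11]=7
  step 5: row=7, L[7]='z', prepend. Next row=LF[7]=13
  step 6: row=13, L[13]='x', prepend. Next row=LF[13]=9
  step 7: row=9, L[9]='y', prepend. Next row=LF[9]=10
  step 8: row=10, L[10]='z', prepend. Next row=LF[10]=15
  step 9: row=15, L[15]='v', prepend. Next row=LF[15]=5
  step 10: row=5, L[5]='x', prepend. Next row=LF[5]=8
  step 11: row=8, L[8]='z', prepend. Next row=LF[8]=14
  step 12: row=14, L[14]='v', prepend. Next row=LF[14]=4
  step 13: row=4, L[4]='w', prepend. Next row=LF[4]=6
  step 14: row=6, L[6]='v', prepend. Next row=LF[6]=2
  step 15: row=2, L[2]='z', prepend. Next row=LF[2]=12
  step 16: row=12, L[12]='v', prepend. Next row=LF[12]=3
Reversed output: vzvwvzxvzyxzwzv$

Answer: vzvwvzxvzyxzwzv$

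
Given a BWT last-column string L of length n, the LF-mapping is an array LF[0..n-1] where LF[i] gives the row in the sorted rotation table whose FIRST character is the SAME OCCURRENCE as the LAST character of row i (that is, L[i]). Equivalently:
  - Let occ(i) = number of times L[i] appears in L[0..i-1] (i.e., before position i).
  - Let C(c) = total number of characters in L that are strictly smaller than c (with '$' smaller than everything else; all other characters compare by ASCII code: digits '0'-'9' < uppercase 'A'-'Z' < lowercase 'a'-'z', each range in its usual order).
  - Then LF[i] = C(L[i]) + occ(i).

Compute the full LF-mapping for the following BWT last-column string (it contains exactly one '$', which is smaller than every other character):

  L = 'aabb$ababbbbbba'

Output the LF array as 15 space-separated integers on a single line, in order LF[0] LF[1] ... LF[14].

Answer: 1 2 6 7 0 3 8 4 9 10 11 12 13 14 5

Derivation:
Char counts: '$':1, 'a':5, 'b':9
C (first-col start): C('$')=0, C('a')=1, C('b')=6
L[0]='a': occ=0, LF[0]=C('a')+0=1+0=1
L[1]='a': occ=1, LF[1]=C('a')+1=1+1=2
L[2]='b': occ=0, LF[2]=C('b')+0=6+0=6
L[3]='b': occ=1, LF[3]=C('b')+1=6+1=7
L[4]='$': occ=0, LF[4]=C('$')+0=0+0=0
L[5]='a': occ=2, LF[5]=C('a')+2=1+2=3
L[6]='b': occ=2, LF[6]=C('b')+2=6+2=8
L[7]='a': occ=3, LF[7]=C('a')+3=1+3=4
L[8]='b': occ=3, LF[8]=C('b')+3=6+3=9
L[9]='b': occ=4, LF[9]=C('b')+4=6+4=10
L[10]='b': occ=5, LF[10]=C('b')+5=6+5=11
L[11]='b': occ=6, LF[11]=C('b')+6=6+6=12
L[12]='b': occ=7, LF[12]=C('b')+7=6+7=13
L[13]='b': occ=8, LF[13]=C('b')+8=6+8=14
L[14]='a': occ=4, LF[14]=C('a')+4=1+4=5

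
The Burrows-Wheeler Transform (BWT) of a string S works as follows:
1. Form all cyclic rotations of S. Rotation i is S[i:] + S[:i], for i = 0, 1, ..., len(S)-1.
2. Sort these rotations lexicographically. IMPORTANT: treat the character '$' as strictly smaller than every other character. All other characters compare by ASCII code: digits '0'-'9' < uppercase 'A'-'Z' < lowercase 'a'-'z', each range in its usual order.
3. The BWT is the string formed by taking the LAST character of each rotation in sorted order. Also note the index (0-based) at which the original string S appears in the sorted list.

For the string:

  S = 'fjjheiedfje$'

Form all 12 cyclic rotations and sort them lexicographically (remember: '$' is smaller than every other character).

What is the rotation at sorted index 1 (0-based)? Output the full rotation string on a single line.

All 12 rotations (rotation i = S[i:]+S[:i]):
  rot[0] = fjjheiedfje$
  rot[1] = jjheiedfje$f
  rot[2] = jheiedfje$fj
  rot[3] = heiedfje$fjj
  rot[4] = eiedfje$fjjh
  rot[5] = iedfje$fjjhe
  rot[6] = edfje$fjjhei
  rot[7] = dfje$fjjheie
  rot[8] = fje$fjjheied
  rot[9] = je$fjjheiedf
  rot[10] = e$fjjheiedfj
  rot[11] = $fjjheiedfje
Sorted (with $ < everything):
  sorted[0] = $fjjheiedfje
  sorted[1] = dfje$fjjheie
  sorted[2] = e$fjjheiedfj
  sorted[3] = edfje$fjjhei
  sorted[4] = eiedfje$fjjh
  sorted[5] = fje$fjjheied
  sorted[6] = fjjheiedfje$
  sorted[7] = heiedfje$fjj
  sorted[8] = iedfje$fjjhe
  sorted[9] = je$fjjheiedf
  sorted[10] = jheiedfje$fj
  sorted[11] = jjheiedfje$f
sorted[1] = dfje$fjjheie

Answer: dfje$fjjheie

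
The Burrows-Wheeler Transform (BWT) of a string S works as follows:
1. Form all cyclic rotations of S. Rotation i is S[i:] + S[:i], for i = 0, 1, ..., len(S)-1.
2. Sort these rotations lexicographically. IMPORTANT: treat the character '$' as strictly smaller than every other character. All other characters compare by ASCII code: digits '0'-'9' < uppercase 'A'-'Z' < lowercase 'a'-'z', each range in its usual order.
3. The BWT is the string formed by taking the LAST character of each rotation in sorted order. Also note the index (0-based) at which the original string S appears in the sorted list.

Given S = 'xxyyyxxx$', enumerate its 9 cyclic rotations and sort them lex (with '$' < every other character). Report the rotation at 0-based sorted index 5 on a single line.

Answer: xyyyxxx$x

Derivation:
All 9 rotations (rotation i = S[i:]+S[:i]):
  rot[0] = xxyyyxxx$
  rot[1] = xyyyxxx$x
  rot[2] = yyyxxx$xx
  rot[3] = yyxxx$xxy
  rot[4] = yxxx$xxyy
  rot[5] = xxx$xxyyy
  rot[6] = xx$xxyyyx
  rot[7] = x$xxyyyxx
  rot[8] = $xxyyyxxx
Sorted (with $ < everything):
  sorted[0] = $xxyyyxxx
  sorted[1] = x$xxyyyxx
  sorted[2] = xx$xxyyyx
  sorted[3] = xxx$xxyyy
  sorted[4] = xxyyyxxx$
  sorted[5] = xyyyxxx$x
  sorted[6] = yxxx$xxyy
  sorted[7] = yyxxx$xxy
  sorted[8] = yyyxxx$xx
sorted[5] = xyyyxxx$x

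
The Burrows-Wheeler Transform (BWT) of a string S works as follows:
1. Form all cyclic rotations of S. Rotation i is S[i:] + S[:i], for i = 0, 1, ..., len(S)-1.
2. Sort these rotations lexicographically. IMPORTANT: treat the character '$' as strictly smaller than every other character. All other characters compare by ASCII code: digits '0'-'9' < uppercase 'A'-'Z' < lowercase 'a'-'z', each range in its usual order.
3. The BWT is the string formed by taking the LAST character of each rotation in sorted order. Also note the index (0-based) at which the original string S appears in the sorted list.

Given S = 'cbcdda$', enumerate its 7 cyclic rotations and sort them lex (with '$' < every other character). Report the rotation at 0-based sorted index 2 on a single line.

All 7 rotations (rotation i = S[i:]+S[:i]):
  rot[0] = cbcdda$
  rot[1] = bcdda$c
  rot[2] = cdda$cb
  rot[3] = dda$cbc
  rot[4] = da$cbcd
  rot[5] = a$cbcdd
  rot[6] = $cbcdda
Sorted (with $ < everything):
  sorted[0] = $cbcdda
  sorted[1] = a$cbcdd
  sorted[2] = bcdda$c
  sorted[3] = cbcdda$
  sorted[4] = cdda$cb
  sorted[5] = da$cbcd
  sorted[6] = dda$cbc
sorted[2] = bcdda$c

Answer: bcdda$c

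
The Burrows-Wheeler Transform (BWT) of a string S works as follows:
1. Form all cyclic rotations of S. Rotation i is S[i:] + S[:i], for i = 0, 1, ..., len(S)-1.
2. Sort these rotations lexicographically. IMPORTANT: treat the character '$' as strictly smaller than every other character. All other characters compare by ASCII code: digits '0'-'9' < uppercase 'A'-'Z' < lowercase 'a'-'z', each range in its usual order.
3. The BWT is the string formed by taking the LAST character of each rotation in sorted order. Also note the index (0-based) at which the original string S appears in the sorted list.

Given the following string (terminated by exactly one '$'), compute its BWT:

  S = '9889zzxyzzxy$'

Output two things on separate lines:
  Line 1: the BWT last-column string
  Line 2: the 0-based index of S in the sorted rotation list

All 13 rotations (rotation i = S[i:]+S[:i]):
  rot[0] = 9889zzxyzzxy$
  rot[1] = 889zzxyzzxy$9
  rot[2] = 89zzxyzzxy$98
  rot[3] = 9zzxyzzxy$988
  rot[4] = zzxyzzxy$9889
  rot[5] = zxyzzxy$9889z
  rot[6] = xyzzxy$9889zz
  rot[7] = yzzxy$9889zzx
  rot[8] = zzxy$9889zzxy
  rot[9] = zxy$9889zzxyz
  rot[10] = xy$9889zzxyzz
  rot[11] = y$9889zzxyzzx
  rot[12] = $9889zzxyzzxy
Sorted (with $ < everything):
  sorted[0] = $9889zzxyzzxy  (last char: 'y')
  sorted[1] = 889zzxyzzxy$9  (last char: '9')
  sorted[2] = 89zzxyzzxy$98  (last char: '8')
  sorted[3] = 9889zzxyzzxy$  (last char: '$')
  sorted[4] = 9zzxyzzxy$988  (last char: '8')
  sorted[5] = xy$9889zzxyzz  (last char: 'z')
  sorted[6] = xyzzxy$9889zz  (last char: 'z')
  sorted[7] = y$9889zzxyzzx  (last char: 'x')
  sorted[8] = yzzxy$9889zzx  (last char: 'x')
  sorted[9] = zxy$9889zzxyz  (last char: 'z')
  sorted[10] = zxyzzxy$9889z  (last char: 'z')
  sorted[11] = zzxy$9889zzxy  (last char: 'y')
  sorted[12] = zzxyzzxy$9889  (last char: '9')
Last column: y98$8zzxxzzy9
Original string S is at sorted index 3

Answer: y98$8zzxxzzy9
3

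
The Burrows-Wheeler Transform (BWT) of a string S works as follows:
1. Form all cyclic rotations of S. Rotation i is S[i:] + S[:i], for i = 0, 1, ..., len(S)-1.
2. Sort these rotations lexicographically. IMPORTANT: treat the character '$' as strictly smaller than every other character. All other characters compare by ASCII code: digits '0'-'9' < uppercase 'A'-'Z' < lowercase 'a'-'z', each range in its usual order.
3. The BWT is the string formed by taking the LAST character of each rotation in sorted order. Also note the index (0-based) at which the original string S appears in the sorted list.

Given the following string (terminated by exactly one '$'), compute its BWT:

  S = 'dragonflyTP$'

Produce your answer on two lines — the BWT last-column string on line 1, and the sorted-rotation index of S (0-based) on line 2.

Answer: PTyr$nafogdl
4

Derivation:
All 12 rotations (rotation i = S[i:]+S[:i]):
  rot[0] = dragonflyTP$
  rot[1] = ragonflyTP$d
  rot[2] = agonflyTP$dr
  rot[3] = gonflyTP$dra
  rot[4] = onflyTP$drag
  rot[5] = nflyTP$drago
  rot[6] = flyTP$dragon
  rot[7] = lyTP$dragonf
  rot[8] = yTP$dragonfl
  rot[9] = TP$dragonfly
  rot[10] = P$dragonflyT
  rot[11] = $dragonflyTP
Sorted (with $ < everything):
  sorted[0] = $dragonflyTP  (last char: 'P')
  sorted[1] = P$dragonflyT  (last char: 'T')
  sorted[2] = TP$dragonfly  (last char: 'y')
  sorted[3] = agonflyTP$dr  (last char: 'r')
  sorted[4] = dragonflyTP$  (last char: '$')
  sorted[5] = flyTP$dragon  (last char: 'n')
  sorted[6] = gonflyTP$dra  (last char: 'a')
  sorted[7] = lyTP$dragonf  (last char: 'f')
  sorted[8] = nflyTP$drago  (last char: 'o')
  sorted[9] = onflyTP$drag  (last char: 'g')
  sorted[10] = ragonflyTP$d  (last char: 'd')
  sorted[11] = yTP$dragonfl  (last char: 'l')
Last column: PTyr$nafogdl
Original string S is at sorted index 4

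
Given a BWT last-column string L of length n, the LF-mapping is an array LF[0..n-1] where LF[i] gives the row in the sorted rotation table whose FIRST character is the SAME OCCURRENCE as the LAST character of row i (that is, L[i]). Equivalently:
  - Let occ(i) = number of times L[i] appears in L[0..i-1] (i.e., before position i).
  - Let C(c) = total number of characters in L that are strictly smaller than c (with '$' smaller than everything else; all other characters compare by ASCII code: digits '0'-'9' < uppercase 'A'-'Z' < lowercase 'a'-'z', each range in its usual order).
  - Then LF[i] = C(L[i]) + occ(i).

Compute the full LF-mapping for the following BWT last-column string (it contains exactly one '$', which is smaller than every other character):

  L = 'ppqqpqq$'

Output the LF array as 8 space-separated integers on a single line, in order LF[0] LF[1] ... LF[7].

Char counts: '$':1, 'p':3, 'q':4
C (first-col start): C('$')=0, C('p')=1, C('q')=4
L[0]='p': occ=0, LF[0]=C('p')+0=1+0=1
L[1]='p': occ=1, LF[1]=C('p')+1=1+1=2
L[2]='q': occ=0, LF[2]=C('q')+0=4+0=4
L[3]='q': occ=1, LF[3]=C('q')+1=4+1=5
L[4]='p': occ=2, LF[4]=C('p')+2=1+2=3
L[5]='q': occ=2, LF[5]=C('q')+2=4+2=6
L[6]='q': occ=3, LF[6]=C('q')+3=4+3=7
L[7]='$': occ=0, LF[7]=C('$')+0=0+0=0

Answer: 1 2 4 5 3 6 7 0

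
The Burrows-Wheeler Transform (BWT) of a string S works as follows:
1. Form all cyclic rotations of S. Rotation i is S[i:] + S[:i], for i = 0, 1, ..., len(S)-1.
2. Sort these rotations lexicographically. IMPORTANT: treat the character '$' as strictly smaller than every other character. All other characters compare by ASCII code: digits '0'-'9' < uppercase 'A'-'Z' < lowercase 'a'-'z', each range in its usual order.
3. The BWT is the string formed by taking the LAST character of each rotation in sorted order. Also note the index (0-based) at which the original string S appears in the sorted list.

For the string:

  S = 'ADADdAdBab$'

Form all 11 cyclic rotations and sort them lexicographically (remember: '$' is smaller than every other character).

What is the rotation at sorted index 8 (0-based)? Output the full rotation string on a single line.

All 11 rotations (rotation i = S[i:]+S[:i]):
  rot[0] = ADADdAdBab$
  rot[1] = DADdAdBab$A
  rot[2] = ADdAdBab$AD
  rot[3] = DdAdBab$ADA
  rot[4] = dAdBab$ADAD
  rot[5] = AdBab$ADADd
  rot[6] = dBab$ADADdA
  rot[7] = Bab$ADADdAd
  rot[8] = ab$ADADdAdB
  rot[9] = b$ADADdAdBa
  rot[10] = $ADADdAdBab
Sorted (with $ < everything):
  sorted[0] = $ADADdAdBab
  sorted[1] = ADADdAdBab$
  sorted[2] = ADdAdBab$AD
  sorted[3] = AdBab$ADADd
  sorted[4] = Bab$ADADdAd
  sorted[5] = DADdAdBab$A
  sorted[6] = DdAdBab$ADA
  sorted[7] = ab$ADADdAdB
  sorted[8] = b$ADADdAdBa
  sorted[9] = dAdBab$ADAD
  sorted[10] = dBab$ADADdA
sorted[8] = b$ADADdAdBa

Answer: b$ADADdAdBa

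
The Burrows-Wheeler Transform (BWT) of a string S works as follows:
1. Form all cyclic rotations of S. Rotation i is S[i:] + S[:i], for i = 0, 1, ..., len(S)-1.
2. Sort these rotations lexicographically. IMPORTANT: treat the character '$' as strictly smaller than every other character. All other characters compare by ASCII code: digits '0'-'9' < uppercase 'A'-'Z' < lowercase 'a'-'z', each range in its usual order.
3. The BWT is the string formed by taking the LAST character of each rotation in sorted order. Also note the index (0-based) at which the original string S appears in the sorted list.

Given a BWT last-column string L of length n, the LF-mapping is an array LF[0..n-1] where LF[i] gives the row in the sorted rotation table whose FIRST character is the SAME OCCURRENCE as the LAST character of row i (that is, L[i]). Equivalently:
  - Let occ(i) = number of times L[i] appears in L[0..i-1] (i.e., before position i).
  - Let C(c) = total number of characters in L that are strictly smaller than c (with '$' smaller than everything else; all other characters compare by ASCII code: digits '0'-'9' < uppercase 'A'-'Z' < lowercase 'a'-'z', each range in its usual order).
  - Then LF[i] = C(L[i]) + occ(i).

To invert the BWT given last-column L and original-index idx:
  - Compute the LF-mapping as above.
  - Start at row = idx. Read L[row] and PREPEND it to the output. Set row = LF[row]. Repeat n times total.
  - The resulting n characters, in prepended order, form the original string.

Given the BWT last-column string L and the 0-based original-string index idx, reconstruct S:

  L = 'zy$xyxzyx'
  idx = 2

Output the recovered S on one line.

LF mapping: 7 4 0 1 5 2 8 6 3
Walk LF starting at row 2, prepending L[row]:
  step 1: row=2, L[2]='$', prepend. Next row=LF[2]=0
  step 2: row=0, L[0]='z', prepend. Next row=LF[0]=7
  step 3: row=7, L[7]='y', prepend. Next row=LF[7]=6
  step 4: row=6, L[6]='z', prepend. Next row=LF[6]=8
  step 5: row=8, L[8]='x', prepend. Next row=LF[8]=3
  step 6: row=3, L[3]='x', prepend. Next row=LF[3]=1
  step 7: row=1, L[1]='y', prepend. Next row=LF[1]=4
  step 8: row=4, L[4]='y', prepend. Next row=LF[4]=5
  step 9: row=5, L[5]='x', prepend. Next row=LF[5]=2
Reversed output: xyyxxzyz$

Answer: xyyxxzyz$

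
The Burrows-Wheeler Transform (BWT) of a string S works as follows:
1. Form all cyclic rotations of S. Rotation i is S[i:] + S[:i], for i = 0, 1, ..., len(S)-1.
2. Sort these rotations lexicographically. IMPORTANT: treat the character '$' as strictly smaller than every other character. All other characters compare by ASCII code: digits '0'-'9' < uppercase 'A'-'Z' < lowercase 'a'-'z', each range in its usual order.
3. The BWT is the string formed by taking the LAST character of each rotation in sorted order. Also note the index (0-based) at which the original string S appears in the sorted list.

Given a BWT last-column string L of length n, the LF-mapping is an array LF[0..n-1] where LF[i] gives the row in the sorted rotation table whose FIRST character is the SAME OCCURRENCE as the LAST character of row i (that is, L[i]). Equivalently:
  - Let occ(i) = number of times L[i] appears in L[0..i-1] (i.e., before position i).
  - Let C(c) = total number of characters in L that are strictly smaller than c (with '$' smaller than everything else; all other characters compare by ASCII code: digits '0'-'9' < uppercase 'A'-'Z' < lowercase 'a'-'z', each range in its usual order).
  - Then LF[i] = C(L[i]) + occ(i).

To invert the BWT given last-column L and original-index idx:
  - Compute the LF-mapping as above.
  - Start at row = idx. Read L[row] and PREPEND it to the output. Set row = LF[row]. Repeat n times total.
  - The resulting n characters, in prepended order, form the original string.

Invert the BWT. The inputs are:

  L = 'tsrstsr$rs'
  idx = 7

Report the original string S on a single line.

Answer: stsrrssrt$

Derivation:
LF mapping: 8 4 1 5 9 6 2 0 3 7
Walk LF starting at row 7, prepending L[row]:
  step 1: row=7, L[7]='$', prepend. Next row=LF[7]=0
  step 2: row=0, L[0]='t', prepend. Next row=LF[0]=8
  step 3: row=8, L[8]='r', prepend. Next row=LF[8]=3
  step 4: row=3, L[3]='s', prepend. Next row=LF[3]=5
  step 5: row=5, L[5]='s', prepend. Next row=LF[5]=6
  step 6: row=6, L[6]='r', prepend. Next row=LF[6]=2
  step 7: row=2, L[2]='r', prepend. Next row=LF[2]=1
  step 8: row=1, L[1]='s', prepend. Next row=LF[1]=4
  step 9: row=4, L[4]='t', prepend. Next row=LF[4]=9
  step 10: row=9, L[9]='s', prepend. Next row=LF[9]=7
Reversed output: stsrrssrt$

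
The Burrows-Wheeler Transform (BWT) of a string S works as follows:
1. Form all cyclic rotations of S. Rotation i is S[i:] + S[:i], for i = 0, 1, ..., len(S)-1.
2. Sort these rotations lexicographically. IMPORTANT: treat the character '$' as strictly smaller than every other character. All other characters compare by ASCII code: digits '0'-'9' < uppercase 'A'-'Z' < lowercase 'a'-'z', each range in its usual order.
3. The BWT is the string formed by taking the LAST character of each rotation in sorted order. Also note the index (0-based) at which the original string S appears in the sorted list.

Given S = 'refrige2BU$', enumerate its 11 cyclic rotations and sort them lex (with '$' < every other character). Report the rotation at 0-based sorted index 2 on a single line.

All 11 rotations (rotation i = S[i:]+S[:i]):
  rot[0] = refrige2BU$
  rot[1] = efrige2BU$r
  rot[2] = frige2BU$re
  rot[3] = rige2BU$ref
  rot[4] = ige2BU$refr
  rot[5] = ge2BU$refri
  rot[6] = e2BU$refrig
  rot[7] = 2BU$refrige
  rot[8] = BU$refrige2
  rot[9] = U$refrige2B
  rot[10] = $refrige2BU
Sorted (with $ < everything):
  sorted[0] = $refrige2BU
  sorted[1] = 2BU$refrige
  sorted[2] = BU$refrige2
  sorted[3] = U$refrige2B
  sorted[4] = e2BU$refrig
  sorted[5] = efrige2BU$r
  sorted[6] = frige2BU$re
  sorted[7] = ge2BU$refri
  sorted[8] = ige2BU$refr
  sorted[9] = refrige2BU$
  sorted[10] = rige2BU$ref
sorted[2] = BU$refrige2

Answer: BU$refrige2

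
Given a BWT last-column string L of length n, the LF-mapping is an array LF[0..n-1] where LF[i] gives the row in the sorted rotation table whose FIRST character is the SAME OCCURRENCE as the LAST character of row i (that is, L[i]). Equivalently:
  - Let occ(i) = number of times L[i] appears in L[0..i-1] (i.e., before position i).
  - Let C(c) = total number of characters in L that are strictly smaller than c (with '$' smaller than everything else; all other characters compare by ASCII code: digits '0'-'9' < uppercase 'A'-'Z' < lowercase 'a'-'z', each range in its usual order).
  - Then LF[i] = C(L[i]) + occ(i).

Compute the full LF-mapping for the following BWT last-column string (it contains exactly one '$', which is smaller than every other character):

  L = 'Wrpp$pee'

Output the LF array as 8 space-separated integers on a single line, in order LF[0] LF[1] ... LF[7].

Answer: 1 7 4 5 0 6 2 3

Derivation:
Char counts: '$':1, 'W':1, 'e':2, 'p':3, 'r':1
C (first-col start): C('$')=0, C('W')=1, C('e')=2, C('p')=4, C('r')=7
L[0]='W': occ=0, LF[0]=C('W')+0=1+0=1
L[1]='r': occ=0, LF[1]=C('r')+0=7+0=7
L[2]='p': occ=0, LF[2]=C('p')+0=4+0=4
L[3]='p': occ=1, LF[3]=C('p')+1=4+1=5
L[4]='$': occ=0, LF[4]=C('$')+0=0+0=0
L[5]='p': occ=2, LF[5]=C('p')+2=4+2=6
L[6]='e': occ=0, LF[6]=C('e')+0=2+0=2
L[7]='e': occ=1, LF[7]=C('e')+1=2+1=3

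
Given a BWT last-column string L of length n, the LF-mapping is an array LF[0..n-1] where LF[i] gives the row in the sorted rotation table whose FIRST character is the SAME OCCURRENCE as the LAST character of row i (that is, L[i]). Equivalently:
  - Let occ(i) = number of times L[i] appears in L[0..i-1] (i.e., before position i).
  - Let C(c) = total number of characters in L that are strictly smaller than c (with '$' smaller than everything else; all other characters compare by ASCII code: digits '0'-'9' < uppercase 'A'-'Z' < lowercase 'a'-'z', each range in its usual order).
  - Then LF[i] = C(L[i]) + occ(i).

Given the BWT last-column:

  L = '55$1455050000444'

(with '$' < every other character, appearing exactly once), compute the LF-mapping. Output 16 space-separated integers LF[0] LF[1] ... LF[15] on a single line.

Answer: 11 12 0 6 7 13 14 1 15 2 3 4 5 8 9 10

Derivation:
Char counts: '$':1, '0':5, '1':1, '4':4, '5':5
C (first-col start): C('$')=0, C('0')=1, C('1')=6, C('4')=7, C('5')=11
L[0]='5': occ=0, LF[0]=C('5')+0=11+0=11
L[1]='5': occ=1, LF[1]=C('5')+1=11+1=12
L[2]='$': occ=0, LF[2]=C('$')+0=0+0=0
L[3]='1': occ=0, LF[3]=C('1')+0=6+0=6
L[4]='4': occ=0, LF[4]=C('4')+0=7+0=7
L[5]='5': occ=2, LF[5]=C('5')+2=11+2=13
L[6]='5': occ=3, LF[6]=C('5')+3=11+3=14
L[7]='0': occ=0, LF[7]=C('0')+0=1+0=1
L[8]='5': occ=4, LF[8]=C('5')+4=11+4=15
L[9]='0': occ=1, LF[9]=C('0')+1=1+1=2
L[10]='0': occ=2, LF[10]=C('0')+2=1+2=3
L[11]='0': occ=3, LF[11]=C('0')+3=1+3=4
L[12]='0': occ=4, LF[12]=C('0')+4=1+4=5
L[13]='4': occ=1, LF[13]=C('4')+1=7+1=8
L[14]='4': occ=2, LF[14]=C('4')+2=7+2=9
L[15]='4': occ=3, LF[15]=C('4')+3=7+3=10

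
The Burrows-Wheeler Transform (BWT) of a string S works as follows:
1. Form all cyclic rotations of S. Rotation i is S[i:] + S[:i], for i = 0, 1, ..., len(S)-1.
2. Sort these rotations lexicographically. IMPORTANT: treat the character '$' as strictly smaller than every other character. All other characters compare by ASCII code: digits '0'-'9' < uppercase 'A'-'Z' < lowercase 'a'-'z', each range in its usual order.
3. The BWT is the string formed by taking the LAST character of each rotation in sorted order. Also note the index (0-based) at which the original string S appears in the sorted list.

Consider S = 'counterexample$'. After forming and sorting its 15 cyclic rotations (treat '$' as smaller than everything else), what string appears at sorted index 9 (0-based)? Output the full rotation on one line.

All 15 rotations (rotation i = S[i:]+S[:i]):
  rot[0] = counterexample$
  rot[1] = ounterexample$c
  rot[2] = unterexample$co
  rot[3] = nterexample$cou
  rot[4] = terexample$coun
  rot[5] = erexample$count
  rot[6] = rexample$counte
  rot[7] = example$counter
  rot[8] = xample$countere
  rot[9] = ample$counterex
  rot[10] = mple$counterexa
  rot[11] = ple$counterexam
  rot[12] = le$counterexamp
  rot[13] = e$counterexampl
  rot[14] = $counterexample
Sorted (with $ < everything):
  sorted[0] = $counterexample
  sorted[1] = ample$counterex
  sorted[2] = counterexample$
  sorted[3] = e$counterexampl
  sorted[4] = erexample$count
  sorted[5] = example$counter
  sorted[6] = le$counterexamp
  sorted[7] = mple$counterexa
  sorted[8] = nterexample$cou
  sorted[9] = ounterexample$c
  sorted[10] = ple$counterexam
  sorted[11] = rexample$counte
  sorted[12] = terexample$coun
  sorted[13] = unterexample$co
  sorted[14] = xample$countere
sorted[9] = ounterexample$c

Answer: ounterexample$c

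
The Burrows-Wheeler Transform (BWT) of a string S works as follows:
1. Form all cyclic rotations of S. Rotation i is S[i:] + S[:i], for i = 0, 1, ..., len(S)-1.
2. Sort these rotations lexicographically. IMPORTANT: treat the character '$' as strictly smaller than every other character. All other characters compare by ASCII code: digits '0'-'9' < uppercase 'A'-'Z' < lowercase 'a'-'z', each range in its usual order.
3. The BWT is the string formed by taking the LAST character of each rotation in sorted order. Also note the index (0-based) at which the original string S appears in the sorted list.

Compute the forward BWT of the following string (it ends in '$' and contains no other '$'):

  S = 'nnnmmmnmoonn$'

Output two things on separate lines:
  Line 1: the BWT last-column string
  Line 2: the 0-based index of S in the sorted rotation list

All 13 rotations (rotation i = S[i:]+S[:i]):
  rot[0] = nnnmmmnmoonn$
  rot[1] = nnmmmnmoonn$n
  rot[2] = nmmmnmoonn$nn
  rot[3] = mmmnmoonn$nnn
  rot[4] = mmnmoonn$nnnm
  rot[5] = mnmoonn$nnnmm
  rot[6] = nmoonn$nnnmmm
  rot[7] = moonn$nnnmmmn
  rot[8] = oonn$nnnmmmnm
  rot[9] = onn$nnnmmmnmo
  rot[10] = nn$nnnmmmnmoo
  rot[11] = n$nnnmmmnmoon
  rot[12] = $nnnmmmnmoonn
Sorted (with $ < everything):
  sorted[0] = $nnnmmmnmoonn  (last char: 'n')
  sorted[1] = mmmnmoonn$nnn  (last char: 'n')
  sorted[2] = mmnmoonn$nnnm  (last char: 'm')
  sorted[3] = mnmoonn$nnnmm  (last char: 'm')
  sorted[4] = moonn$nnnmmmn  (last char: 'n')
  sorted[5] = n$nnnmmmnmoon  (last char: 'n')
  sorted[6] = nmmmnmoonn$nn  (last char: 'n')
  sorted[7] = nmoonn$nnnmmm  (last char: 'm')
  sorted[8] = nn$nnnmmmnmoo  (last char: 'o')
  sorted[9] = nnmmmnmoonn$n  (last char: 'n')
  sorted[10] = nnnmmmnmoonn$  (last char: '$')
  sorted[11] = onn$nnnmmmnmo  (last char: 'o')
  sorted[12] = oonn$nnnmmmnm  (last char: 'm')
Last column: nnmmnnnmon$om
Original string S is at sorted index 10

Answer: nnmmnnnmon$om
10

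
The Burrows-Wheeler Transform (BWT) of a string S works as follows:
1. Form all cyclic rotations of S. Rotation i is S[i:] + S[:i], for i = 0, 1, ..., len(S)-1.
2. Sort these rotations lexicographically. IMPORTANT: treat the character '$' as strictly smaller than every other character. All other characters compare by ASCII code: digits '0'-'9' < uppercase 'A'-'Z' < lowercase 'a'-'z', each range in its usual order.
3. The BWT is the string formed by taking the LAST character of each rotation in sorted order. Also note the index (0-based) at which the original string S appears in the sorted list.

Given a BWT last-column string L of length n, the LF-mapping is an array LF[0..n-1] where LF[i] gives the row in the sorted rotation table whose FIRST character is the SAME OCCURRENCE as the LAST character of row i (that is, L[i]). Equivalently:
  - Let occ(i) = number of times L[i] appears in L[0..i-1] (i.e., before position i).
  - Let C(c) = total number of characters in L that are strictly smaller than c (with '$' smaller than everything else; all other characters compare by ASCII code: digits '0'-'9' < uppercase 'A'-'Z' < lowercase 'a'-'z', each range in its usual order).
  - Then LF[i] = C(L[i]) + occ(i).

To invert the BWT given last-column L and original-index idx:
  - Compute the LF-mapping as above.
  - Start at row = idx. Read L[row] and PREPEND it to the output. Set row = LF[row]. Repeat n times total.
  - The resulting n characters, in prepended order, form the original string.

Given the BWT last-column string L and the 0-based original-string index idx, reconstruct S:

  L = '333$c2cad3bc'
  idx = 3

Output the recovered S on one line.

Answer: 323cabcdc33$

Derivation:
LF mapping: 2 3 4 0 8 1 9 6 11 5 7 10
Walk LF starting at row 3, prepending L[row]:
  step 1: row=3, L[3]='$', prepend. Next row=LF[3]=0
  step 2: row=0, L[0]='3', prepend. Next row=LF[0]=2
  step 3: row=2, L[2]='3', prepend. Next row=LF[2]=4
  step 4: row=4, L[4]='c', prepend. Next row=LF[4]=8
  step 5: row=8, L[8]='d', prepend. Next row=LF[8]=11
  step 6: row=11, L[11]='c', prepend. Next row=LF[11]=10
  step 7: row=10, L[10]='b', prepend. Next row=LF[10]=7
  step 8: row=7, L[7]='a', prepend. Next row=LF[7]=6
  step 9: row=6, L[6]='c', prepend. Next row=LF[6]=9
  step 10: row=9, L[9]='3', prepend. Next row=LF[9]=5
  step 11: row=5, L[5]='2', prepend. Next row=LF[5]=1
  step 12: row=1, L[1]='3', prepend. Next row=LF[1]=3
Reversed output: 323cabcdc33$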